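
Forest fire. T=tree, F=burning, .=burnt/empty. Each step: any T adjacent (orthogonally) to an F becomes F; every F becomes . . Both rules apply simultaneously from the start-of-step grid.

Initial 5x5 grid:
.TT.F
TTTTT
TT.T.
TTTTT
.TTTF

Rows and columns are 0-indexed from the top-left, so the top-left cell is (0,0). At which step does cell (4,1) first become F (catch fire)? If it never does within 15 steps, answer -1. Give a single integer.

Step 1: cell (4,1)='T' (+3 fires, +2 burnt)
Step 2: cell (4,1)='T' (+3 fires, +3 burnt)
Step 3: cell (4,1)='F' (+4 fires, +3 burnt)
  -> target ignites at step 3
Step 4: cell (4,1)='.' (+3 fires, +4 burnt)
Step 5: cell (4,1)='.' (+4 fires, +3 burnt)
Step 6: cell (4,1)='.' (+1 fires, +4 burnt)
Step 7: cell (4,1)='.' (+0 fires, +1 burnt)
  fire out at step 7

3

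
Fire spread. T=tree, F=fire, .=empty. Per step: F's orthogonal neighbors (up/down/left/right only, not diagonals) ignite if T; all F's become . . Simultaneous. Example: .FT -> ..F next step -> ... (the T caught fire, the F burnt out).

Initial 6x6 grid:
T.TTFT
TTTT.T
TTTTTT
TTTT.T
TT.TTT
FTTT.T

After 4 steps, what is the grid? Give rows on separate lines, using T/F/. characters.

Step 1: 4 trees catch fire, 2 burn out
  T.TF.F
  TTTT.T
  TTTTTT
  TTTT.T
  FT.TTT
  .FTT.T
Step 2: 6 trees catch fire, 4 burn out
  T.F...
  TTTF.F
  TTTTTT
  FTTT.T
  .F.TTT
  ..FT.T
Step 3: 6 trees catch fire, 6 burn out
  T.....
  TTF...
  FTTFTF
  .FTT.T
  ...TTT
  ...F.T
Step 4: 9 trees catch fire, 6 burn out
  T.....
  FF....
  .FF.F.
  ..FF.F
  ...FTT
  .....T

T.....
FF....
.FF.F.
..FF.F
...FTT
.....T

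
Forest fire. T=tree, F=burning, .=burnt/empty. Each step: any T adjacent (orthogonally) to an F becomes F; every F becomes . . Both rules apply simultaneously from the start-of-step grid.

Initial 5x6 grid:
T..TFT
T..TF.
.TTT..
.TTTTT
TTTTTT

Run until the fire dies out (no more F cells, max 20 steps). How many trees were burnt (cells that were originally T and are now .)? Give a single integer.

Answer: 17

Derivation:
Step 1: +3 fires, +2 burnt (F count now 3)
Step 2: +1 fires, +3 burnt (F count now 1)
Step 3: +2 fires, +1 burnt (F count now 2)
Step 4: +4 fires, +2 burnt (F count now 4)
Step 5: +4 fires, +4 burnt (F count now 4)
Step 6: +2 fires, +4 burnt (F count now 2)
Step 7: +1 fires, +2 burnt (F count now 1)
Step 8: +0 fires, +1 burnt (F count now 0)
Fire out after step 8
Initially T: 19, now '.': 28
Total burnt (originally-T cells now '.'): 17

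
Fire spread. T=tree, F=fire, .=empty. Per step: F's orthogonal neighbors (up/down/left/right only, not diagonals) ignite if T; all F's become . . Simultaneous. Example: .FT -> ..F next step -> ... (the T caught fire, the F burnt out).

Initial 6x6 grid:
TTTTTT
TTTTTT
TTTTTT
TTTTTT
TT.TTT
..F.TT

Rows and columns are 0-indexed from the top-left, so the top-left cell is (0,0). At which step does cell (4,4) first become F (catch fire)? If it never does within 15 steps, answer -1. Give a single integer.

Step 1: cell (4,4)='T' (+0 fires, +1 burnt)
  fire out at step 1
Target never catches fire within 15 steps

-1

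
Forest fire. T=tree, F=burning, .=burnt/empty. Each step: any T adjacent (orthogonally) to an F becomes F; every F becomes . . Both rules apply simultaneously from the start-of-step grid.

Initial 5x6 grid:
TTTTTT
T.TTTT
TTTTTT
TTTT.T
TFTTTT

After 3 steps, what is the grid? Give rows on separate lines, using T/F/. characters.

Step 1: 3 trees catch fire, 1 burn out
  TTTTTT
  T.TTTT
  TTTTTT
  TFTT.T
  F.FTTT
Step 2: 4 trees catch fire, 3 burn out
  TTTTTT
  T.TTTT
  TFTTTT
  F.FT.T
  ...FTT
Step 3: 4 trees catch fire, 4 burn out
  TTTTTT
  T.TTTT
  F.FTTT
  ...F.T
  ....FT

TTTTTT
T.TTTT
F.FTTT
...F.T
....FT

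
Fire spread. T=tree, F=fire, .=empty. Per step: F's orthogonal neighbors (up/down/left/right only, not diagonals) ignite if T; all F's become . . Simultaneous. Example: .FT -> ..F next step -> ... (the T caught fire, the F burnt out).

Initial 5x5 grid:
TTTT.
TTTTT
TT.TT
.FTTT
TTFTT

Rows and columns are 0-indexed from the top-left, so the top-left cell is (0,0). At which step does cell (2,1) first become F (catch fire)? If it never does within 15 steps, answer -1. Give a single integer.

Step 1: cell (2,1)='F' (+4 fires, +2 burnt)
  -> target ignites at step 1
Step 2: cell (2,1)='.' (+5 fires, +4 burnt)
Step 3: cell (2,1)='.' (+5 fires, +5 burnt)
Step 4: cell (2,1)='.' (+4 fires, +5 burnt)
Step 5: cell (2,1)='.' (+2 fires, +4 burnt)
Step 6: cell (2,1)='.' (+0 fires, +2 burnt)
  fire out at step 6

1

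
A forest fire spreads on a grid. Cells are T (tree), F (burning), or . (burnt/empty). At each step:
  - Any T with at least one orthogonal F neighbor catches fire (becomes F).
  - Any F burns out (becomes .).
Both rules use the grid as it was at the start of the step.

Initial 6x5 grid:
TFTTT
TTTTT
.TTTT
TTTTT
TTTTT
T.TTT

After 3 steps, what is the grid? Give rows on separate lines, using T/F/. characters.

Step 1: 3 trees catch fire, 1 burn out
  F.FTT
  TFTTT
  .TTTT
  TTTTT
  TTTTT
  T.TTT
Step 2: 4 trees catch fire, 3 burn out
  ...FT
  F.FTT
  .FTTT
  TTTTT
  TTTTT
  T.TTT
Step 3: 4 trees catch fire, 4 burn out
  ....F
  ...FT
  ..FTT
  TFTTT
  TTTTT
  T.TTT

....F
...FT
..FTT
TFTTT
TTTTT
T.TTT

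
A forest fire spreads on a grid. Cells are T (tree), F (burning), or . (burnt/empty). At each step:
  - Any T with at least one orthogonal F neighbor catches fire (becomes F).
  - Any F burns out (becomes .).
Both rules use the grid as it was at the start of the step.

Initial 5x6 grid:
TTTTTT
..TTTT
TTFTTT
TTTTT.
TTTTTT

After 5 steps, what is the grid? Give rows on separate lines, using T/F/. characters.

Step 1: 4 trees catch fire, 1 burn out
  TTTTTT
  ..FTTT
  TF.FTT
  TTFTT.
  TTTTTT
Step 2: 7 trees catch fire, 4 burn out
  TTFTTT
  ...FTT
  F...FT
  TF.FT.
  TTFTTT
Step 3: 8 trees catch fire, 7 burn out
  TF.FTT
  ....FT
  .....F
  F...F.
  TF.FTT
Step 4: 5 trees catch fire, 8 burn out
  F...FT
  .....F
  ......
  ......
  F...FT
Step 5: 2 trees catch fire, 5 burn out
  .....F
  ......
  ......
  ......
  .....F

.....F
......
......
......
.....F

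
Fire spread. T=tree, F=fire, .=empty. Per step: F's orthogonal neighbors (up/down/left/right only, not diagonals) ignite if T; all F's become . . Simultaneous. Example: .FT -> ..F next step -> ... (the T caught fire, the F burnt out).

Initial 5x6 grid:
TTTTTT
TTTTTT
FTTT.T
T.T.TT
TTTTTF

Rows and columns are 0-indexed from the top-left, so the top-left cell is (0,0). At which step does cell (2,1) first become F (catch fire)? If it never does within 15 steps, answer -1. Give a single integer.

Step 1: cell (2,1)='F' (+5 fires, +2 burnt)
  -> target ignites at step 1
Step 2: cell (2,1)='.' (+7 fires, +5 burnt)
Step 3: cell (2,1)='.' (+7 fires, +7 burnt)
Step 4: cell (2,1)='.' (+4 fires, +7 burnt)
Step 5: cell (2,1)='.' (+2 fires, +4 burnt)
Step 6: cell (2,1)='.' (+0 fires, +2 burnt)
  fire out at step 6

1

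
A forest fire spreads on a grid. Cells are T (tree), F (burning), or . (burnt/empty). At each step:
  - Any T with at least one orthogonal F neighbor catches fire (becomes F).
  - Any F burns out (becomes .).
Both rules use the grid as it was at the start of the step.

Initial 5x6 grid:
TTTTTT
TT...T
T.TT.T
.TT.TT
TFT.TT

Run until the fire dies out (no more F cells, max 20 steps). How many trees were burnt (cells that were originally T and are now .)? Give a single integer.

Step 1: +3 fires, +1 burnt (F count now 3)
Step 2: +1 fires, +3 burnt (F count now 1)
Step 3: +1 fires, +1 burnt (F count now 1)
Step 4: +1 fires, +1 burnt (F count now 1)
Step 5: +0 fires, +1 burnt (F count now 0)
Fire out after step 5
Initially T: 21, now '.': 15
Total burnt (originally-T cells now '.'): 6

Answer: 6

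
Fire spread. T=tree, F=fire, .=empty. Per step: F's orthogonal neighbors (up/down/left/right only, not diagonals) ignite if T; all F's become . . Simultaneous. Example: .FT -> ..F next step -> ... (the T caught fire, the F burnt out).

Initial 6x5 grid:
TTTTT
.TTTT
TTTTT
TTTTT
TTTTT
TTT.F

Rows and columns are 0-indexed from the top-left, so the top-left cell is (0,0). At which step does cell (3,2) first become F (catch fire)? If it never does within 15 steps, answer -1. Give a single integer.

Step 1: cell (3,2)='T' (+1 fires, +1 burnt)
Step 2: cell (3,2)='T' (+2 fires, +1 burnt)
Step 3: cell (3,2)='T' (+3 fires, +2 burnt)
Step 4: cell (3,2)='F' (+5 fires, +3 burnt)
  -> target ignites at step 4
Step 5: cell (3,2)='.' (+6 fires, +5 burnt)
Step 6: cell (3,2)='.' (+5 fires, +6 burnt)
Step 7: cell (3,2)='.' (+3 fires, +5 burnt)
Step 8: cell (3,2)='.' (+1 fires, +3 burnt)
Step 9: cell (3,2)='.' (+1 fires, +1 burnt)
Step 10: cell (3,2)='.' (+0 fires, +1 burnt)
  fire out at step 10

4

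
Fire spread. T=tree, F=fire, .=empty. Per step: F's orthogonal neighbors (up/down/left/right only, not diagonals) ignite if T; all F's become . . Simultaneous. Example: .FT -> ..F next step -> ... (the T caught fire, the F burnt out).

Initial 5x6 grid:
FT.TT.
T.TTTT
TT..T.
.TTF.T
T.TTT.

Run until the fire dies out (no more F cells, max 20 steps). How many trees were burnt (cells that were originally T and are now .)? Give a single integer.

Step 1: +4 fires, +2 burnt (F count now 4)
Step 2: +4 fires, +4 burnt (F count now 4)
Step 3: +1 fires, +4 burnt (F count now 1)
Step 4: +0 fires, +1 burnt (F count now 0)
Fire out after step 4
Initially T: 18, now '.': 21
Total burnt (originally-T cells now '.'): 9

Answer: 9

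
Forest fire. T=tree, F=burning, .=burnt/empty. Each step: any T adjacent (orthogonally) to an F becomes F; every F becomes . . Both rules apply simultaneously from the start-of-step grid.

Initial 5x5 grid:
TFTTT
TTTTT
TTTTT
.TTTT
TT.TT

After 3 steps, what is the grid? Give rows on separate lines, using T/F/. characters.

Step 1: 3 trees catch fire, 1 burn out
  F.FTT
  TFTTT
  TTTTT
  .TTTT
  TT.TT
Step 2: 4 trees catch fire, 3 burn out
  ...FT
  F.FTT
  TFTTT
  .TTTT
  TT.TT
Step 3: 5 trees catch fire, 4 burn out
  ....F
  ...FT
  F.FTT
  .FTTT
  TT.TT

....F
...FT
F.FTT
.FTTT
TT.TT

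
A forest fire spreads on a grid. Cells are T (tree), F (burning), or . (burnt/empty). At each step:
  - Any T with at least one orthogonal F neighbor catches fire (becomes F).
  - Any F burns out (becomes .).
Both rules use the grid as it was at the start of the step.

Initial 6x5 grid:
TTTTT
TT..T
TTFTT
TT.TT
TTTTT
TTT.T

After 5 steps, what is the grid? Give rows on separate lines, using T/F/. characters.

Step 1: 2 trees catch fire, 1 burn out
  TTTTT
  TT..T
  TF.FT
  TT.TT
  TTTTT
  TTT.T
Step 2: 5 trees catch fire, 2 burn out
  TTTTT
  TF..T
  F...F
  TF.FT
  TTTTT
  TTT.T
Step 3: 7 trees catch fire, 5 burn out
  TFTTT
  F...F
  .....
  F...F
  TFTFT
  TTT.T
Step 4: 7 trees catch fire, 7 burn out
  F.FTF
  .....
  .....
  .....
  F.F.F
  TFT.T
Step 5: 4 trees catch fire, 7 burn out
  ...F.
  .....
  .....
  .....
  .....
  F.F.F

...F.
.....
.....
.....
.....
F.F.F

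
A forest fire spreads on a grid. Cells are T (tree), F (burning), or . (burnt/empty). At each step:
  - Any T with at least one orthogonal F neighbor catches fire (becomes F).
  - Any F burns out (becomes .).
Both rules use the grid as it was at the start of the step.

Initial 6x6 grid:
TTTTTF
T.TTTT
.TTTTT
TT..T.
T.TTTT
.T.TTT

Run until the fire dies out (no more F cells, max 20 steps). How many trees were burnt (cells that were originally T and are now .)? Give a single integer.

Answer: 26

Derivation:
Step 1: +2 fires, +1 burnt (F count now 2)
Step 2: +3 fires, +2 burnt (F count now 3)
Step 3: +3 fires, +3 burnt (F count now 3)
Step 4: +4 fires, +3 burnt (F count now 4)
Step 5: +3 fires, +4 burnt (F count now 3)
Step 6: +5 fires, +3 burnt (F count now 5)
Step 7: +4 fires, +5 burnt (F count now 4)
Step 8: +1 fires, +4 burnt (F count now 1)
Step 9: +1 fires, +1 burnt (F count now 1)
Step 10: +0 fires, +1 burnt (F count now 0)
Fire out after step 10
Initially T: 27, now '.': 35
Total burnt (originally-T cells now '.'): 26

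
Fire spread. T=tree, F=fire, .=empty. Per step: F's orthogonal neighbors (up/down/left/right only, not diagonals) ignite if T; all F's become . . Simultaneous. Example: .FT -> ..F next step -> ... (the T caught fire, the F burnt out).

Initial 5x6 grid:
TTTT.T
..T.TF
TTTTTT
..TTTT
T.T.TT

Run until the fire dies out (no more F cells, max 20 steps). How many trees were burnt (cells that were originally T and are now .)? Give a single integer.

Step 1: +3 fires, +1 burnt (F count now 3)
Step 2: +2 fires, +3 burnt (F count now 2)
Step 3: +3 fires, +2 burnt (F count now 3)
Step 4: +3 fires, +3 burnt (F count now 3)
Step 5: +3 fires, +3 burnt (F count now 3)
Step 6: +3 fires, +3 burnt (F count now 3)
Step 7: +2 fires, +3 burnt (F count now 2)
Step 8: +1 fires, +2 burnt (F count now 1)
Step 9: +0 fires, +1 burnt (F count now 0)
Fire out after step 9
Initially T: 21, now '.': 29
Total burnt (originally-T cells now '.'): 20

Answer: 20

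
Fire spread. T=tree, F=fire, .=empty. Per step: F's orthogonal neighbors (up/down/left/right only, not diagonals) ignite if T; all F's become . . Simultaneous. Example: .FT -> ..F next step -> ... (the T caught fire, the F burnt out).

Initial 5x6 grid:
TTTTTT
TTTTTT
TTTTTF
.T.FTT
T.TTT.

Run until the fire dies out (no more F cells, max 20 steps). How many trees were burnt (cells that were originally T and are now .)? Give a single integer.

Step 1: +6 fires, +2 burnt (F count now 6)
Step 2: +6 fires, +6 burnt (F count now 6)
Step 3: +4 fires, +6 burnt (F count now 4)
Step 4: +4 fires, +4 burnt (F count now 4)
Step 5: +2 fires, +4 burnt (F count now 2)
Step 6: +1 fires, +2 burnt (F count now 1)
Step 7: +0 fires, +1 burnt (F count now 0)
Fire out after step 7
Initially T: 24, now '.': 29
Total burnt (originally-T cells now '.'): 23

Answer: 23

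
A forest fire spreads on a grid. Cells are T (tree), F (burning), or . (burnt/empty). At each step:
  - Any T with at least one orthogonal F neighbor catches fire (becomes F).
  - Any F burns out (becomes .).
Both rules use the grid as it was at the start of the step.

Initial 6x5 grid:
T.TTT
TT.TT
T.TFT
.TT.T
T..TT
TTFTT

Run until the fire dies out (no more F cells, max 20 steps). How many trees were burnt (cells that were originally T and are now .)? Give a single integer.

Step 1: +5 fires, +2 burnt (F count now 5)
Step 2: +7 fires, +5 burnt (F count now 7)
Step 3: +5 fires, +7 burnt (F count now 5)
Step 4: +0 fires, +5 burnt (F count now 0)
Fire out after step 4
Initially T: 21, now '.': 26
Total burnt (originally-T cells now '.'): 17

Answer: 17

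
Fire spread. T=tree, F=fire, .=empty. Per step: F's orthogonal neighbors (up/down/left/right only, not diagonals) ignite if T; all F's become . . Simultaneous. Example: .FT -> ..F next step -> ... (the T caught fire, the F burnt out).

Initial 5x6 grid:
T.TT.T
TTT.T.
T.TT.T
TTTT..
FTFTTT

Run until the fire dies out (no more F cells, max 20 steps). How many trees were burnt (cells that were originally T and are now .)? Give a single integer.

Step 1: +4 fires, +2 burnt (F count now 4)
Step 2: +5 fires, +4 burnt (F count now 5)
Step 3: +4 fires, +5 burnt (F count now 4)
Step 4: +3 fires, +4 burnt (F count now 3)
Step 5: +1 fires, +3 burnt (F count now 1)
Step 6: +0 fires, +1 burnt (F count now 0)
Fire out after step 6
Initially T: 20, now '.': 27
Total burnt (originally-T cells now '.'): 17

Answer: 17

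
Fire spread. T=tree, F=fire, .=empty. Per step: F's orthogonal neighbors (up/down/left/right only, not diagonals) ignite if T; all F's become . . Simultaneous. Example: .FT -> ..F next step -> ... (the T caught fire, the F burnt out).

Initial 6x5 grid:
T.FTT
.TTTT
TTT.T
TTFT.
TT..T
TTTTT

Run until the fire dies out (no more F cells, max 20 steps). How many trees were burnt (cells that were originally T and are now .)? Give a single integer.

Step 1: +5 fires, +2 burnt (F count now 5)
Step 2: +6 fires, +5 burnt (F count now 6)
Step 3: +4 fires, +6 burnt (F count now 4)
Step 4: +3 fires, +4 burnt (F count now 3)
Step 5: +1 fires, +3 burnt (F count now 1)
Step 6: +1 fires, +1 burnt (F count now 1)
Step 7: +1 fires, +1 burnt (F count now 1)
Step 8: +0 fires, +1 burnt (F count now 0)
Fire out after step 8
Initially T: 22, now '.': 29
Total burnt (originally-T cells now '.'): 21

Answer: 21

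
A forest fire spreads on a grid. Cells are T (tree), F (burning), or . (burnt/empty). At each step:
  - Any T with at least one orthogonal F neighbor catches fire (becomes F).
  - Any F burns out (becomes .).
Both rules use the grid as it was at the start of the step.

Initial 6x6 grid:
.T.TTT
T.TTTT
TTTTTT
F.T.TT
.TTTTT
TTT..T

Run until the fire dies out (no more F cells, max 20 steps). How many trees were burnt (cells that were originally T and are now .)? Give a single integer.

Step 1: +1 fires, +1 burnt (F count now 1)
Step 2: +2 fires, +1 burnt (F count now 2)
Step 3: +1 fires, +2 burnt (F count now 1)
Step 4: +3 fires, +1 burnt (F count now 3)
Step 5: +3 fires, +3 burnt (F count now 3)
Step 6: +7 fires, +3 burnt (F count now 7)
Step 7: +5 fires, +7 burnt (F count now 5)
Step 8: +3 fires, +5 burnt (F count now 3)
Step 9: +1 fires, +3 burnt (F count now 1)
Step 10: +0 fires, +1 burnt (F count now 0)
Fire out after step 10
Initially T: 27, now '.': 35
Total burnt (originally-T cells now '.'): 26

Answer: 26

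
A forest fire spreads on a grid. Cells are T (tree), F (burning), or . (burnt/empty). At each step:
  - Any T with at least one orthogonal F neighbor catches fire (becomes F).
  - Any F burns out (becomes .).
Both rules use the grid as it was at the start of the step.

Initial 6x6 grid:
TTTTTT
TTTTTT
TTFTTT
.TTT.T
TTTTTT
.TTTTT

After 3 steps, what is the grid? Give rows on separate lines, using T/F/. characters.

Step 1: 4 trees catch fire, 1 burn out
  TTTTTT
  TTFTTT
  TF.FTT
  .TFT.T
  TTTTTT
  .TTTTT
Step 2: 8 trees catch fire, 4 burn out
  TTFTTT
  TF.FTT
  F...FT
  .F.F.T
  TTFTTT
  .TTTTT
Step 3: 8 trees catch fire, 8 burn out
  TF.FTT
  F...FT
  .....F
  .....T
  TF.FTT
  .TFTTT

TF.FTT
F...FT
.....F
.....T
TF.FTT
.TFTTT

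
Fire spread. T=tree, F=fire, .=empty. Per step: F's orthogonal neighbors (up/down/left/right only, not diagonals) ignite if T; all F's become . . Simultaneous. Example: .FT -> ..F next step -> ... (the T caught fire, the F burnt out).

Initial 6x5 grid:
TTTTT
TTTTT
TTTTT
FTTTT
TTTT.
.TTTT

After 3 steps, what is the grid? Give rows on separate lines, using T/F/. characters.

Step 1: 3 trees catch fire, 1 burn out
  TTTTT
  TTTTT
  FTTTT
  .FTTT
  FTTT.
  .TTTT
Step 2: 4 trees catch fire, 3 burn out
  TTTTT
  FTTTT
  .FTTT
  ..FTT
  .FTT.
  .TTTT
Step 3: 6 trees catch fire, 4 burn out
  FTTTT
  .FTTT
  ..FTT
  ...FT
  ..FT.
  .FTTT

FTTTT
.FTTT
..FTT
...FT
..FT.
.FTTT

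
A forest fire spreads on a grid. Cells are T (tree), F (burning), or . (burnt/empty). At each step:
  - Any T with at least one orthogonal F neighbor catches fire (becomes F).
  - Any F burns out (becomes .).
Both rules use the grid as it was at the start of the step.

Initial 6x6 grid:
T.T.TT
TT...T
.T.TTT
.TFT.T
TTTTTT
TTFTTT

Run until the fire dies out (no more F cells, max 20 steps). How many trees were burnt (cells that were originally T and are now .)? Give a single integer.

Step 1: +5 fires, +2 burnt (F count now 5)
Step 2: +6 fires, +5 burnt (F count now 6)
Step 3: +5 fires, +6 burnt (F count now 5)
Step 4: +3 fires, +5 burnt (F count now 3)
Step 5: +3 fires, +3 burnt (F count now 3)
Step 6: +1 fires, +3 burnt (F count now 1)
Step 7: +1 fires, +1 burnt (F count now 1)
Step 8: +0 fires, +1 burnt (F count now 0)
Fire out after step 8
Initially T: 25, now '.': 35
Total burnt (originally-T cells now '.'): 24

Answer: 24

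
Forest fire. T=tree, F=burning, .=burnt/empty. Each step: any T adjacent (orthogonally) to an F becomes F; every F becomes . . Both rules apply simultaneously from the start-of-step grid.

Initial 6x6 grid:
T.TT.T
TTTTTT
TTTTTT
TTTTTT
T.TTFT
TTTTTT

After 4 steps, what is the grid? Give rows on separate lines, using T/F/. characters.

Step 1: 4 trees catch fire, 1 burn out
  T.TT.T
  TTTTTT
  TTTTTT
  TTTTFT
  T.TF.F
  TTTTFT
Step 2: 6 trees catch fire, 4 burn out
  T.TT.T
  TTTTTT
  TTTTFT
  TTTF.F
  T.F...
  TTTF.F
Step 3: 5 trees catch fire, 6 burn out
  T.TT.T
  TTTTFT
  TTTF.F
  TTF...
  T.....
  TTF...
Step 4: 5 trees catch fire, 5 burn out
  T.TT.T
  TTTF.F
  TTF...
  TF....
  T.....
  TF....

T.TT.T
TTTF.F
TTF...
TF....
T.....
TF....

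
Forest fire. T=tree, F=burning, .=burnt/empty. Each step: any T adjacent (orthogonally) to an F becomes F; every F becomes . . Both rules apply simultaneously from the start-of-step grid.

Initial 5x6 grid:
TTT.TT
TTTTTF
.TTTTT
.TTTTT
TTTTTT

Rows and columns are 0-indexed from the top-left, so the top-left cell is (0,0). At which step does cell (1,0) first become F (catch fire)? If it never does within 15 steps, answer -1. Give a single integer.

Step 1: cell (1,0)='T' (+3 fires, +1 burnt)
Step 2: cell (1,0)='T' (+4 fires, +3 burnt)
Step 3: cell (1,0)='T' (+4 fires, +4 burnt)
Step 4: cell (1,0)='T' (+5 fires, +4 burnt)
Step 5: cell (1,0)='F' (+5 fires, +5 burnt)
  -> target ignites at step 5
Step 6: cell (1,0)='.' (+3 fires, +5 burnt)
Step 7: cell (1,0)='.' (+1 fires, +3 burnt)
Step 8: cell (1,0)='.' (+1 fires, +1 burnt)
Step 9: cell (1,0)='.' (+0 fires, +1 burnt)
  fire out at step 9

5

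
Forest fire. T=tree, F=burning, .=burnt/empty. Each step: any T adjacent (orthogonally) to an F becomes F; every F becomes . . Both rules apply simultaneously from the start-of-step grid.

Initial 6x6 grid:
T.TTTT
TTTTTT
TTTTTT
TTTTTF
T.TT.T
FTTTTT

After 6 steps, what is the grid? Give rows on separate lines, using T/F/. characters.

Step 1: 5 trees catch fire, 2 burn out
  T.TTTT
  TTTTTT
  TTTTTF
  TTTTF.
  F.TT.F
  .FTTTT
Step 2: 6 trees catch fire, 5 burn out
  T.TTTT
  TTTTTF
  TTTTF.
  FTTF..
  ..TT..
  ..FTTF
Step 3: 10 trees catch fire, 6 burn out
  T.TTTF
  TTTTF.
  FTTF..
  .FF...
  ..FF..
  ...FF.
Step 4: 5 trees catch fire, 10 burn out
  T.TTF.
  FTTF..
  .FF...
  ......
  ......
  ......
Step 5: 4 trees catch fire, 5 burn out
  F.TF..
  .FF...
  ......
  ......
  ......
  ......
Step 6: 1 trees catch fire, 4 burn out
  ..F...
  ......
  ......
  ......
  ......
  ......

..F...
......
......
......
......
......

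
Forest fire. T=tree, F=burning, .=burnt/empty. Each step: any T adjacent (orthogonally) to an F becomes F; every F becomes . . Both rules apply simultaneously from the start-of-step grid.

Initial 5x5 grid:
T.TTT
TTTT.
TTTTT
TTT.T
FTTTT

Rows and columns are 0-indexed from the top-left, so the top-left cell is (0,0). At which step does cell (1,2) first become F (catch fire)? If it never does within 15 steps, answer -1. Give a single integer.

Step 1: cell (1,2)='T' (+2 fires, +1 burnt)
Step 2: cell (1,2)='T' (+3 fires, +2 burnt)
Step 3: cell (1,2)='T' (+4 fires, +3 burnt)
Step 4: cell (1,2)='T' (+4 fires, +4 burnt)
Step 5: cell (1,2)='F' (+3 fires, +4 burnt)
  -> target ignites at step 5
Step 6: cell (1,2)='.' (+3 fires, +3 burnt)
Step 7: cell (1,2)='.' (+1 fires, +3 burnt)
Step 8: cell (1,2)='.' (+1 fires, +1 burnt)
Step 9: cell (1,2)='.' (+0 fires, +1 burnt)
  fire out at step 9

5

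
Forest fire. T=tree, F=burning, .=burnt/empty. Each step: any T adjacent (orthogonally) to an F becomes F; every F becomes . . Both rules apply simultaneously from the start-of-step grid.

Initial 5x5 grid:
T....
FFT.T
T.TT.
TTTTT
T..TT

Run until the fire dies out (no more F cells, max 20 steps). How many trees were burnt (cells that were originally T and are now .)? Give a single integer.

Answer: 13

Derivation:
Step 1: +3 fires, +2 burnt (F count now 3)
Step 2: +2 fires, +3 burnt (F count now 2)
Step 3: +4 fires, +2 burnt (F count now 4)
Step 4: +1 fires, +4 burnt (F count now 1)
Step 5: +2 fires, +1 burnt (F count now 2)
Step 6: +1 fires, +2 burnt (F count now 1)
Step 7: +0 fires, +1 burnt (F count now 0)
Fire out after step 7
Initially T: 14, now '.': 24
Total burnt (originally-T cells now '.'): 13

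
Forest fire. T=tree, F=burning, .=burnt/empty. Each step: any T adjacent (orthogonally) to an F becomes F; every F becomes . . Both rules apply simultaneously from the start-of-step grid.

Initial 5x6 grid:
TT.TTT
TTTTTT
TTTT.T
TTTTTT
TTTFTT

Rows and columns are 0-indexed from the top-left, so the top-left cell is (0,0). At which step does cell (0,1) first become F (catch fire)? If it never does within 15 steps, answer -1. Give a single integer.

Step 1: cell (0,1)='T' (+3 fires, +1 burnt)
Step 2: cell (0,1)='T' (+5 fires, +3 burnt)
Step 3: cell (0,1)='T' (+5 fires, +5 burnt)
Step 4: cell (0,1)='T' (+6 fires, +5 burnt)
Step 5: cell (0,1)='T' (+4 fires, +6 burnt)
Step 6: cell (0,1)='F' (+3 fires, +4 burnt)
  -> target ignites at step 6
Step 7: cell (0,1)='.' (+1 fires, +3 burnt)
Step 8: cell (0,1)='.' (+0 fires, +1 burnt)
  fire out at step 8

6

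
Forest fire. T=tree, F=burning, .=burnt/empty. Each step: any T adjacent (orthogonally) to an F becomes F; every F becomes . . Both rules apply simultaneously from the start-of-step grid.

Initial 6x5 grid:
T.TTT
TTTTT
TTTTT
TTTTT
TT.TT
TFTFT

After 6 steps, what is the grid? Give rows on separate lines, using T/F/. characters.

Step 1: 5 trees catch fire, 2 burn out
  T.TTT
  TTTTT
  TTTTT
  TTTTT
  TF.FT
  F.F.F
Step 2: 4 trees catch fire, 5 burn out
  T.TTT
  TTTTT
  TTTTT
  TFTFT
  F...F
  .....
Step 3: 5 trees catch fire, 4 burn out
  T.TTT
  TTTTT
  TFTFT
  F.F.F
  .....
  .....
Step 4: 5 trees catch fire, 5 burn out
  T.TTT
  TFTFT
  F.F.F
  .....
  .....
  .....
Step 5: 4 trees catch fire, 5 burn out
  T.TFT
  F.F.F
  .....
  .....
  .....
  .....
Step 6: 3 trees catch fire, 4 burn out
  F.F.F
  .....
  .....
  .....
  .....
  .....

F.F.F
.....
.....
.....
.....
.....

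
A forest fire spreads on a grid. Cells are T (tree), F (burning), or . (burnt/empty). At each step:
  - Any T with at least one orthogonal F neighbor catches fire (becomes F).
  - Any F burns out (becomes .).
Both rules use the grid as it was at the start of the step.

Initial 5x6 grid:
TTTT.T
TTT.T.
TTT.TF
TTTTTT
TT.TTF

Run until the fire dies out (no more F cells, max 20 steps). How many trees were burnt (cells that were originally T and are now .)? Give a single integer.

Answer: 22

Derivation:
Step 1: +3 fires, +2 burnt (F count now 3)
Step 2: +3 fires, +3 burnt (F count now 3)
Step 3: +1 fires, +3 burnt (F count now 1)
Step 4: +1 fires, +1 burnt (F count now 1)
Step 5: +2 fires, +1 burnt (F count now 2)
Step 6: +4 fires, +2 burnt (F count now 4)
Step 7: +4 fires, +4 burnt (F count now 4)
Step 8: +3 fires, +4 burnt (F count now 3)
Step 9: +1 fires, +3 burnt (F count now 1)
Step 10: +0 fires, +1 burnt (F count now 0)
Fire out after step 10
Initially T: 23, now '.': 29
Total burnt (originally-T cells now '.'): 22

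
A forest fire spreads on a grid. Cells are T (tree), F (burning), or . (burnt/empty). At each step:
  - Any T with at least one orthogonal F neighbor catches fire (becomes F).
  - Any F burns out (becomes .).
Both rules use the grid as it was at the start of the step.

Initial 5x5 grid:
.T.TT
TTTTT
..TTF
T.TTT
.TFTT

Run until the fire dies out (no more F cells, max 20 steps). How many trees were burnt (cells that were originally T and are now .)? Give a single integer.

Answer: 16

Derivation:
Step 1: +6 fires, +2 burnt (F count now 6)
Step 2: +5 fires, +6 burnt (F count now 5)
Step 3: +2 fires, +5 burnt (F count now 2)
Step 4: +1 fires, +2 burnt (F count now 1)
Step 5: +2 fires, +1 burnt (F count now 2)
Step 6: +0 fires, +2 burnt (F count now 0)
Fire out after step 6
Initially T: 17, now '.': 24
Total burnt (originally-T cells now '.'): 16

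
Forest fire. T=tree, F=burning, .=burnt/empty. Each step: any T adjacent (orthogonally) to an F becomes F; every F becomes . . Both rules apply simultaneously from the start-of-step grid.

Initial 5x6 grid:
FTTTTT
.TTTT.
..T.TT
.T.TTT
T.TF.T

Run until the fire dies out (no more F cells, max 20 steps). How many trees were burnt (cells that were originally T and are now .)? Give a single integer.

Answer: 17

Derivation:
Step 1: +3 fires, +2 burnt (F count now 3)
Step 2: +3 fires, +3 burnt (F count now 3)
Step 3: +4 fires, +3 burnt (F count now 4)
Step 4: +6 fires, +4 burnt (F count now 6)
Step 5: +1 fires, +6 burnt (F count now 1)
Step 6: +0 fires, +1 burnt (F count now 0)
Fire out after step 6
Initially T: 19, now '.': 28
Total burnt (originally-T cells now '.'): 17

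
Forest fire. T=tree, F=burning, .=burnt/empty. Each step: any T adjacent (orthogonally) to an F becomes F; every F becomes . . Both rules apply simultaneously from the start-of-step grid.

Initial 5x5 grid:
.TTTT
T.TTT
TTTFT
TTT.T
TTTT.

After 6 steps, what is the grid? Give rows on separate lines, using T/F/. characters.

Step 1: 3 trees catch fire, 1 burn out
  .TTTT
  T.TFT
  TTF.F
  TTT.T
  TTTT.
Step 2: 6 trees catch fire, 3 burn out
  .TTFT
  T.F.F
  TF...
  TTF.F
  TTTT.
Step 3: 5 trees catch fire, 6 burn out
  .TF.F
  T....
  F....
  TF...
  TTFT.
Step 4: 5 trees catch fire, 5 burn out
  .F...
  F....
  .....
  F....
  TF.F.
Step 5: 1 trees catch fire, 5 burn out
  .....
  .....
  .....
  .....
  F....
Step 6: 0 trees catch fire, 1 burn out
  .....
  .....
  .....
  .....
  .....

.....
.....
.....
.....
.....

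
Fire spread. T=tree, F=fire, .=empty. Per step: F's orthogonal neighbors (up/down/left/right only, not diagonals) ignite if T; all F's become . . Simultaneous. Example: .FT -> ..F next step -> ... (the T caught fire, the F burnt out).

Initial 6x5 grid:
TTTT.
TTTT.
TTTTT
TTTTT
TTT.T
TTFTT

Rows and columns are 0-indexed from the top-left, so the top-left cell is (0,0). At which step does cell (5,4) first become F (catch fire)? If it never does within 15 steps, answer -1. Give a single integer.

Step 1: cell (5,4)='T' (+3 fires, +1 burnt)
Step 2: cell (5,4)='F' (+4 fires, +3 burnt)
  -> target ignites at step 2
Step 3: cell (5,4)='.' (+5 fires, +4 burnt)
Step 4: cell (5,4)='.' (+5 fires, +5 burnt)
Step 5: cell (5,4)='.' (+5 fires, +5 burnt)
Step 6: cell (5,4)='.' (+3 fires, +5 burnt)
Step 7: cell (5,4)='.' (+1 fires, +3 burnt)
Step 8: cell (5,4)='.' (+0 fires, +1 burnt)
  fire out at step 8

2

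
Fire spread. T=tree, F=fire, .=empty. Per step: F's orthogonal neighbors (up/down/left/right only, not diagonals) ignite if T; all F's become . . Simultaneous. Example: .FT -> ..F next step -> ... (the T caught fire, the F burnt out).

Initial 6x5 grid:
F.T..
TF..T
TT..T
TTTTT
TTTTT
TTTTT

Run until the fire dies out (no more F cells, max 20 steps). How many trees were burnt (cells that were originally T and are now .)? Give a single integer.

Step 1: +2 fires, +2 burnt (F count now 2)
Step 2: +2 fires, +2 burnt (F count now 2)
Step 3: +3 fires, +2 burnt (F count now 3)
Step 4: +4 fires, +3 burnt (F count now 4)
Step 5: +4 fires, +4 burnt (F count now 4)
Step 6: +3 fires, +4 burnt (F count now 3)
Step 7: +2 fires, +3 burnt (F count now 2)
Step 8: +0 fires, +2 burnt (F count now 0)
Fire out after step 8
Initially T: 21, now '.': 29
Total burnt (originally-T cells now '.'): 20

Answer: 20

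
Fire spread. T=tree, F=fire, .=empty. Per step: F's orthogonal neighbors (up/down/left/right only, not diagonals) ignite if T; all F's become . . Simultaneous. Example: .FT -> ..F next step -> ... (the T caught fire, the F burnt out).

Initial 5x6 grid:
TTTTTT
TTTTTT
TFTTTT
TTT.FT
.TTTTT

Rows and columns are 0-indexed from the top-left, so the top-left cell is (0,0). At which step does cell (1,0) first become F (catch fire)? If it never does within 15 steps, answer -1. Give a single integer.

Step 1: cell (1,0)='T' (+7 fires, +2 burnt)
Step 2: cell (1,0)='F' (+11 fires, +7 burnt)
  -> target ignites at step 2
Step 3: cell (1,0)='.' (+6 fires, +11 burnt)
Step 4: cell (1,0)='.' (+2 fires, +6 burnt)
Step 5: cell (1,0)='.' (+0 fires, +2 burnt)
  fire out at step 5

2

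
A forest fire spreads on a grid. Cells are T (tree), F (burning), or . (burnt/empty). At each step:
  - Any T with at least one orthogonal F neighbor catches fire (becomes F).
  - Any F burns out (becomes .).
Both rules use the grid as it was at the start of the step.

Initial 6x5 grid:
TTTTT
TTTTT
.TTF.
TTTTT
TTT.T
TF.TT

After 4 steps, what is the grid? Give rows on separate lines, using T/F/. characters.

Step 1: 5 trees catch fire, 2 burn out
  TTTTT
  TTTFT
  .TF..
  TTTFT
  TFT.T
  F..TT
Step 2: 9 trees catch fire, 5 burn out
  TTTFT
  TTF.F
  .F...
  TFF.F
  F.F.T
  ...TT
Step 3: 5 trees catch fire, 9 burn out
  TTF.F
  TF...
  .....
  F....
  ....F
  ...TT
Step 4: 3 trees catch fire, 5 burn out
  TF...
  F....
  .....
  .....
  .....
  ...TF

TF...
F....
.....
.....
.....
...TF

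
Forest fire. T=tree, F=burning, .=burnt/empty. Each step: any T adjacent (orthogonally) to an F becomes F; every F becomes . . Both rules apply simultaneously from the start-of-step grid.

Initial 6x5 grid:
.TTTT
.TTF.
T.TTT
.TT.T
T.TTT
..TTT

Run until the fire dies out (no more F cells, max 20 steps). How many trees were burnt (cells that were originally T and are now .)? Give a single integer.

Step 1: +3 fires, +1 burnt (F count now 3)
Step 2: +5 fires, +3 burnt (F count now 5)
Step 3: +3 fires, +5 burnt (F count now 3)
Step 4: +3 fires, +3 burnt (F count now 3)
Step 5: +3 fires, +3 burnt (F count now 3)
Step 6: +1 fires, +3 burnt (F count now 1)
Step 7: +0 fires, +1 burnt (F count now 0)
Fire out after step 7
Initially T: 20, now '.': 28
Total burnt (originally-T cells now '.'): 18

Answer: 18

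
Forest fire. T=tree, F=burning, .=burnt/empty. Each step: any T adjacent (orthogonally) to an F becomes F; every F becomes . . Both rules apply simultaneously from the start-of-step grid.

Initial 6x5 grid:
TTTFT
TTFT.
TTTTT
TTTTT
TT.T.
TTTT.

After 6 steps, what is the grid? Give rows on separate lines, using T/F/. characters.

Step 1: 5 trees catch fire, 2 burn out
  TTF.F
  TF.F.
  TTFTT
  TTTTT
  TT.T.
  TTTT.
Step 2: 5 trees catch fire, 5 burn out
  TF...
  F....
  TF.FT
  TTFTT
  TT.T.
  TTTT.
Step 3: 5 trees catch fire, 5 burn out
  F....
  .....
  F...F
  TF.FT
  TT.T.
  TTTT.
Step 4: 4 trees catch fire, 5 burn out
  .....
  .....
  .....
  F...F
  TF.F.
  TTTT.
Step 5: 3 trees catch fire, 4 burn out
  .....
  .....
  .....
  .....
  F....
  TFTF.
Step 6: 2 trees catch fire, 3 burn out
  .....
  .....
  .....
  .....
  .....
  F.F..

.....
.....
.....
.....
.....
F.F..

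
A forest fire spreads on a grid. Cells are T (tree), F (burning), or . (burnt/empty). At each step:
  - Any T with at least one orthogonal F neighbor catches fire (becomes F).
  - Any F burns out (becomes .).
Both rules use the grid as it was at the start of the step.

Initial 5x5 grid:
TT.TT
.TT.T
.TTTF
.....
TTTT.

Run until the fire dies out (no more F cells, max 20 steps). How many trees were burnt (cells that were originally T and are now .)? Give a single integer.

Step 1: +2 fires, +1 burnt (F count now 2)
Step 2: +2 fires, +2 burnt (F count now 2)
Step 3: +3 fires, +2 burnt (F count now 3)
Step 4: +1 fires, +3 burnt (F count now 1)
Step 5: +1 fires, +1 burnt (F count now 1)
Step 6: +1 fires, +1 burnt (F count now 1)
Step 7: +0 fires, +1 burnt (F count now 0)
Fire out after step 7
Initially T: 14, now '.': 21
Total burnt (originally-T cells now '.'): 10

Answer: 10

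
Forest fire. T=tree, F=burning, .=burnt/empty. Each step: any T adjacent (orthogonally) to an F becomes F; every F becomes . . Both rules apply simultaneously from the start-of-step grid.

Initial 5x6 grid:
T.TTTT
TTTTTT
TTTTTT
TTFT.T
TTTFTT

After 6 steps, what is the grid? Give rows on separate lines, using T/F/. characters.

Step 1: 5 trees catch fire, 2 burn out
  T.TTTT
  TTTTTT
  TTFTTT
  TF.F.T
  TTF.FT
Step 2: 6 trees catch fire, 5 burn out
  T.TTTT
  TTFTTT
  TF.FTT
  F....T
  TF...F
Step 3: 7 trees catch fire, 6 burn out
  T.FTTT
  TF.FTT
  F...FT
  .....F
  F.....
Step 4: 4 trees catch fire, 7 burn out
  T..FTT
  F...FT
  .....F
  ......
  ......
Step 5: 3 trees catch fire, 4 burn out
  F...FT
  .....F
  ......
  ......
  ......
Step 6: 1 trees catch fire, 3 burn out
  .....F
  ......
  ......
  ......
  ......

.....F
......
......
......
......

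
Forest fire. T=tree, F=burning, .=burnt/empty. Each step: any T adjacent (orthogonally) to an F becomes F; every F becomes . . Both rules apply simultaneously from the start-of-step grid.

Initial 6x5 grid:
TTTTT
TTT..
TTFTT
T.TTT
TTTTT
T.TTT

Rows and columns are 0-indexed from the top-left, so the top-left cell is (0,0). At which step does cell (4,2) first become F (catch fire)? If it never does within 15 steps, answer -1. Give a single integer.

Step 1: cell (4,2)='T' (+4 fires, +1 burnt)
Step 2: cell (4,2)='F' (+6 fires, +4 burnt)
  -> target ignites at step 2
Step 3: cell (4,2)='.' (+8 fires, +6 burnt)
Step 4: cell (4,2)='.' (+5 fires, +8 burnt)
Step 5: cell (4,2)='.' (+2 fires, +5 burnt)
Step 6: cell (4,2)='.' (+0 fires, +2 burnt)
  fire out at step 6

2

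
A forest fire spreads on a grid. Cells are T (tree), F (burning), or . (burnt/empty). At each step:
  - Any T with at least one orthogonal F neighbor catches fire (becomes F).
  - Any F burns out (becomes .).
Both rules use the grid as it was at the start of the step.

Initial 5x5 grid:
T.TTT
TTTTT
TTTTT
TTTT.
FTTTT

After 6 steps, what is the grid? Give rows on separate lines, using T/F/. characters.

Step 1: 2 trees catch fire, 1 burn out
  T.TTT
  TTTTT
  TTTTT
  FTTT.
  .FTTT
Step 2: 3 trees catch fire, 2 burn out
  T.TTT
  TTTTT
  FTTTT
  .FTT.
  ..FTT
Step 3: 4 trees catch fire, 3 burn out
  T.TTT
  FTTTT
  .FTTT
  ..FT.
  ...FT
Step 4: 5 trees catch fire, 4 burn out
  F.TTT
  .FTTT
  ..FTT
  ...F.
  ....F
Step 5: 2 trees catch fire, 5 burn out
  ..TTT
  ..FTT
  ...FT
  .....
  .....
Step 6: 3 trees catch fire, 2 burn out
  ..FTT
  ...FT
  ....F
  .....
  .....

..FTT
...FT
....F
.....
.....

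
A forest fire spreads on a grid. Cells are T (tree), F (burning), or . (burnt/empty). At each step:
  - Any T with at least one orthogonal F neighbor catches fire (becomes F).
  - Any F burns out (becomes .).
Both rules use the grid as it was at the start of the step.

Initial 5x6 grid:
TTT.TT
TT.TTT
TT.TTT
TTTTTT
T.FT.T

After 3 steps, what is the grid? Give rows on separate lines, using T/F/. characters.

Step 1: 2 trees catch fire, 1 burn out
  TTT.TT
  TT.TTT
  TT.TTT
  TTFTTT
  T..F.T
Step 2: 2 trees catch fire, 2 burn out
  TTT.TT
  TT.TTT
  TT.TTT
  TF.FTT
  T....T
Step 3: 4 trees catch fire, 2 burn out
  TTT.TT
  TT.TTT
  TF.FTT
  F...FT
  T....T

TTT.TT
TT.TTT
TF.FTT
F...FT
T....T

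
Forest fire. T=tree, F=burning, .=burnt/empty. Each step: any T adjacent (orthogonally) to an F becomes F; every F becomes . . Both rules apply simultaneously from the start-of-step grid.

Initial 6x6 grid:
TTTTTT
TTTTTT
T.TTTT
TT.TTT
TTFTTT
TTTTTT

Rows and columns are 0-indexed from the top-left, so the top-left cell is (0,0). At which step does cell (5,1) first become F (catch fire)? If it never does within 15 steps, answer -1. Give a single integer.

Step 1: cell (5,1)='T' (+3 fires, +1 burnt)
Step 2: cell (5,1)='F' (+6 fires, +3 burnt)
  -> target ignites at step 2
Step 3: cell (5,1)='.' (+6 fires, +6 burnt)
Step 4: cell (5,1)='.' (+6 fires, +6 burnt)
Step 5: cell (5,1)='.' (+5 fires, +6 burnt)
Step 6: cell (5,1)='.' (+5 fires, +5 burnt)
Step 7: cell (5,1)='.' (+2 fires, +5 burnt)
Step 8: cell (5,1)='.' (+0 fires, +2 burnt)
  fire out at step 8

2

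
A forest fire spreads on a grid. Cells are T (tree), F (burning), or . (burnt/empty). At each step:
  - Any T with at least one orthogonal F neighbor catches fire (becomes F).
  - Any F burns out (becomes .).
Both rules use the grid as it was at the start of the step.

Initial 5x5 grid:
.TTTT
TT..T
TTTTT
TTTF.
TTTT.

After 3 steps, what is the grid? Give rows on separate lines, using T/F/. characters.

Step 1: 3 trees catch fire, 1 burn out
  .TTTT
  TT..T
  TTTFT
  TTF..
  TTTF.
Step 2: 4 trees catch fire, 3 burn out
  .TTTT
  TT..T
  TTF.F
  TF...
  TTF..
Step 3: 4 trees catch fire, 4 burn out
  .TTTT
  TT..F
  TF...
  F....
  TF...

.TTTT
TT..F
TF...
F....
TF...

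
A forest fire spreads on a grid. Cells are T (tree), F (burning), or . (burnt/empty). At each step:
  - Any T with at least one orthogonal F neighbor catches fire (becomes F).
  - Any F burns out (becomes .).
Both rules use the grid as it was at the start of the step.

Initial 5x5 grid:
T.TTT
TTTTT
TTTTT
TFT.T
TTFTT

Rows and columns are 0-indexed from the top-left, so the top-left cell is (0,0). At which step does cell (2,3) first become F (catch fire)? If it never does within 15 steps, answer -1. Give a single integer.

Step 1: cell (2,3)='T' (+5 fires, +2 burnt)
Step 2: cell (2,3)='T' (+5 fires, +5 burnt)
Step 3: cell (2,3)='F' (+4 fires, +5 burnt)
  -> target ignites at step 3
Step 4: cell (2,3)='.' (+4 fires, +4 burnt)
Step 5: cell (2,3)='.' (+2 fires, +4 burnt)
Step 6: cell (2,3)='.' (+1 fires, +2 burnt)
Step 7: cell (2,3)='.' (+0 fires, +1 burnt)
  fire out at step 7

3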